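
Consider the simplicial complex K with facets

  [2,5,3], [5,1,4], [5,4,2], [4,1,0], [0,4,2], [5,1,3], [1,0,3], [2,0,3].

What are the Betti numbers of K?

We work with the vertex ordering 0 < 1 < 2 < 3 < 4 < 5. The simplices of K, each written with vertices in increasing order, are:

  0-simplices (6): [0], [1], [2], [3], [4], [5]
  1-simplices (12): [0,1], [0,2], [0,3], [0,4], [1,3], [1,4], [1,5], [2,3], [2,4], [2,5], [3,5], [4,5]
  2-simplices (8): [0,1,3], [0,1,4], [0,2,3], [0,2,4], [1,3,5], [1,4,5], [2,3,5], [2,4,5]

Hence C_0 ≅ Z^6, C_1 ≅ Z^12, C_2 ≅ Z^8.

The boundary map ∂_1: C_1 → C_0 is given by ∂[p,q] = [q] − [p]. For instance
  ∂[1,3] = [3] − [1].
The 6×12 boundary matrix has rank 5 and Smith normal form diag(1,1,1,1,1).

Boundary ∂_2: C_2 → C_1 acts by ∂[p,q,r] = [q,r] − [p,r] + [p,q]. For instance
  ∂[0,2,4] = [2,4] − [0,4] + [0,2],
  ∂[0,1,3] = [1,3] − [0,3] + [0,1].
The 12×8 boundary matrix has rank 7 and Smith normal form diag(1,1,1,1,1,1,1).

From H_k ≅ ker(∂_k) / im(∂_{k+1}) we obtain:

  H_0: rank C_0 − rank ∂_1 = 6 − 5 = 1, and the invariant factors of ∂_1 are all 1, so H_0 = Z.
  H_1: rank ker ∂_1 − rank ∂_2 = (12 − 5) − 7 = 0, and the invariant factors of ∂_2 are all 1, so H_1 = 0.
  H_2: rank ker ∂_2 − rank ∂_3 = (8 − 7) − 0 = 1, and there is no ∂_3, so H_2 = Z.

(K is a triangulation of the 2-sphere S^2.)

Hence the Betti numbers are b_0 = 1, b_1 = 0, b_2 = 1.

b_0 = 1, b_1 = 0, b_2 = 1.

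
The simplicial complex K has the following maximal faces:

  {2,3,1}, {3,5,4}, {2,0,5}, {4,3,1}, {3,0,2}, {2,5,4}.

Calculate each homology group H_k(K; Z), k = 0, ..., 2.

We work with the vertex ordering 0 < 1 < 2 < 3 < 4 < 5. The simplices of K, each written with vertices in increasing order, are:

  0-simplices (6): [0], [1], [2], [3], [4], [5]
  1-simplices (12): [0,2], [0,3], [0,5], [1,2], [1,3], [1,4], [2,3], [2,4], [2,5], [3,4], [3,5], [4,5]
  2-simplices (6): [0,2,3], [0,2,5], [1,2,3], [1,3,4], [2,4,5], [3,4,5]

giving chain groups C_0 ≅ Z^6, C_1 ≅ Z^12, C_2 ≅ Z^6.

The boundary map ∂_1: C_1 → C_0 maps an edge to its endpoints' difference, ∂[p,q] = q − p.
The resulting 6×12 matrix has rank 5, and its Smith normal form has invariant factors (1,1,1,1,1).

∂_2: C_2 → C_1 acts by ∂[p,q,r] = [q,r] − [p,r] + [p,q]. For instance
  ∂[3,4,5] = [4,5] − [3,5] + [3,4],
  ∂[0,2,3] = [2,3] − [0,3] + [0,2].
The resulting 12×6 matrix has rank 6, and its Smith normal form has invariant factors (1,1,1,1,1,1).

Now H_k = ker ∂_k / im ∂_{k+1}, so:

  H_0: rank C_0 − rank ∂_1 = 6 − 5 = 1, and the invariant factors of ∂_1 are all 1, so H_0 = Z.
  H_1: rank ker ∂_1 − rank ∂_2 = (12 − 5) − 6 = 1, and the invariant factors of ∂_2 are all 1, so H_1 = Z.
  H_2: rank ker ∂_2 − rank ∂_3 = (6 − 6) − 0 = 0, and there is no ∂_3, so H_2 = 0.

H_0 = Z,  H_1 = Z,  H_2 = 0.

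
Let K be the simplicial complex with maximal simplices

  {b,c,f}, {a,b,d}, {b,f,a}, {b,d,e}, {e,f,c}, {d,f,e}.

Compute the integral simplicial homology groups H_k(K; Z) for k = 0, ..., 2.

K has 6 vertices, 12 edges, 6 triangles.
rank ∂_0 = 0, rank ∂_1 = 5 ⇒ b_0 = 6 − 0 − 5 = 1; all invariant factors of ∂_1 are 1 so no torsion. So H_0 = Z.
rank ∂_1 = 5, rank ∂_2 = 6 ⇒ b_1 = 12 − 5 − 6 = 1; all invariant factors of ∂_2 are 1 so no torsion. So H_1 = Z.
rank ∂_2 = 6, rank ∂_3 = 0 ⇒ b_2 = 6 − 6 − 0 = 0. So H_2 = 0.

H_0 = Z,  H_1 = Z,  H_2 = 0.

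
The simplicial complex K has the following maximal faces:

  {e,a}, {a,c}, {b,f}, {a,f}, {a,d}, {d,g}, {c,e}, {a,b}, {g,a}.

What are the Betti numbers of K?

We work with the vertex ordering a < b < c < d < e < f < g. The simplices of K, each written with vertices in increasing order, are:

  0-simplices (7): a, b, c, d, e, f, g
  1-simplices (9): ab, ac, ad, ae, af, ag, bf, ce, dg

so the chain groups are C_0 ≅ Z^7, C_1 ≅ Z^9.

Boundary ∂_1: C_1 → C_0 sends each edge [p,q] (with p < q) to q − p. For instance
  ∂dg = g − d.
This gives a 7×9 integer matrix of rank 6; reducing to Smith normal form yields diagonal entries (1,1,1,1,1,1).

Now H_k = ker ∂_k / im ∂_{k+1}, so:

  H_0: rank C_0 − rank ∂_1 = 7 − 6 = 1, and the invariant factors of ∂_1 are all 1, so H_0 = Z.
  H_1: rank ker ∂_1 − rank ∂_2 = (9 − 6) − 0 = 3, and there is no ∂_2, so H_1 = Z^3.

Hence the Betti numbers are b_0 = 1, b_1 = 3.

b_0 = 1, b_1 = 3.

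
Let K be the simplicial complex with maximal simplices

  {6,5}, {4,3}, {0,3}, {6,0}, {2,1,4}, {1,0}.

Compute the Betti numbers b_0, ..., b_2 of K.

b_0 = 1, b_1 = 1, b_2 = 0.

K has 7 vertices, 8 edges, 1 triangle.
rank ∂_0 = 0, rank ∂_1 = 6 ⇒ b_0 = 7 − 0 − 6 = 1; all invariant factors of ∂_1 are 1 so no torsion. So H_0 = Z.
rank ∂_1 = 6, rank ∂_2 = 1 ⇒ b_1 = 8 − 6 − 1 = 1; all invariant factors of ∂_2 are 1 so no torsion. So H_1 = Z.
rank ∂_2 = 1, rank ∂_3 = 0 ⇒ b_2 = 1 − 1 − 0 = 0. So H_2 = 0.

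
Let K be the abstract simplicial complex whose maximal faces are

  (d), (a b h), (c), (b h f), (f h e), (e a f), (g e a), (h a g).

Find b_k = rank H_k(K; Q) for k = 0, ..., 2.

Fix the vertex order a < b < c < d < e < f < g < h and write every simplex with vertices in increasing order. Then dim K = 2 and the simplices of K are:

  0-simplices (8): a, b, c, d, e, f, g, h
  1-simplices (12): ab, ae, af, ag, ah, bf, bh, ef, eg, eh, fh, gh
  2-simplices (6): abh, aef, aeg, agh, bfh, efh

so the chain groups are C_0 ≅ Z^8, C_1 ≅ Z^12, C_2 ≅ Z^6.

The boundary map ∂_1: C_1 → C_0 maps an edge to its endpoints' difference, ∂[p,q] = q − p. For instance
  ∂bh = h − b.
The resulting 8×12 matrix has rank 5, and its Smith normal form has invariant factors (1,1,1,1,1).

Boundary ∂_2: C_2 → C_1 acts by ∂[p,q,r] = [q,r] − [p,r] + [p,q]. For instance
  ∂aeg = eg − ag + ae,
  ∂efh = fh − eh + ef.
As a 12×6 matrix over Z this has rank 6, with invariant factors (1,1,1,1,1,1).

From H_k ≅ ker(∂_k) / im(∂_{k+1}) we obtain:

  H_0: rank C_0 − rank ∂_1 = 8 − 5 = 3, and the invariant factors of ∂_1 are all 1, so H_0 ≅ Z^3.
  H_1: rank ker ∂_1 − rank ∂_2 = (12 − 5) − 6 = 1, and the invariant factors of ∂_2 are all 1, so H_1 ≅ Z.
  H_2: rank ker ∂_2 − rank ∂_3 = (6 − 6) − 0 = 0, and there is no ∂_3, so H_2 ≅ 0.

Hence the Betti numbers are b_0 = 3, b_1 = 1, b_2 = 0.

b_0 = 3, b_1 = 1, b_2 = 0.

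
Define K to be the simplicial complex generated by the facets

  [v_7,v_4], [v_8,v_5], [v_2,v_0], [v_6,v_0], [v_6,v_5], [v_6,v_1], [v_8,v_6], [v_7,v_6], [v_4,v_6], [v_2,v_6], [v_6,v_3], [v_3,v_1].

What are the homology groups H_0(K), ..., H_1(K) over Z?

H_0 = Z,  H_1 = Z^4.

Take the total order v_0 < v_1 < v_2 < v_3 < v_4 < v_5 < v_6 < v_7 < v_8 on the vertex set. Then K (dimension 1) consists of the simplices:

  0-simplices (9): [v_0], [v_1], [v_2], [v_3], [v_4], [v_5], [v_6], [v_7], [v_8]
  1-simplices (12): [v_0,v_2], [v_0,v_6], [v_1,v_3], [v_1,v_6], [v_2,v_6], [v_3,v_6], [v_4,v_6], [v_4,v_7], [v_5,v_6], [v_5,v_8], [v_6,v_7], [v_6,v_8]

so the chain groups are C_0 ≅ Z^9, C_1 ≅ Z^12.

∂_1: C_1 → C_0 sends each edge [p,q] (with p < q) to q − p.
The resulting 9×12 matrix has rank 8, and its Smith normal form has invariant factors (1,1,1,1,1,1,1,1).

Computing H_k = (kernel of ∂_k) / (image of ∂_{k+1}):

  H_0: rank C_0 − rank ∂_1 = 9 − 8 = 1, and the invariant factors of ∂_1 are all 1, so H_0 ≅ Z.
  H_1: rank ker ∂_1 − rank ∂_2 = (12 − 8) − 0 = 4, and there is no ∂_2, so H_1 ≅ Z^4.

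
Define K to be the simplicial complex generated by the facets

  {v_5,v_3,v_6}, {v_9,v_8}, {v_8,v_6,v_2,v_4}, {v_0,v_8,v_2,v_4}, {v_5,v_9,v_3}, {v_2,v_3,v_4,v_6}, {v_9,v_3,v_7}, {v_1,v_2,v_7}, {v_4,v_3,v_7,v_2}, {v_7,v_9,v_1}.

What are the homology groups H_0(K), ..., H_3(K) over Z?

Take the total order v_0 < v_1 < v_2 < v_3 < v_4 < v_5 < v_6 < v_7 < v_8 < v_9 on the vertex set. Then K (dimension 3) consists of the simplices:

  0-simplices (10): [v_0], [v_1], [v_2], [v_3], [v_4], [v_5], [v_6], [v_7], [v_8], [v_9]
  1-simplices (24): (24 of them)
  2-simplices (18): (18 of them)
  3-simplices (4): [v_0,v_2,v_4,v_8], [v_2,v_3,v_4,v_6], [v_2,v_3,v_4,v_7], [v_2,v_4,v_6,v_8]

giving chain groups C_0 ≅ Z^10, C_1 ≅ Z^24, C_2 ≅ Z^18, C_3 ≅ Z^4.

Boundary ∂_1: C_1 → C_0 is given by ∂[p,q] = [q] − [p]. For instance
  ∂[v_0,v_2] = [v_2] − [v_0].
The resulting 10×24 matrix has rank 9, and its Smith normal form has invariant factors (1,1,1,1,1,1,1,1,1).

The boundary map ∂_2: C_2 → C_1 acts by ∂[p,q,r] = [q,r] − [p,r] + [p,q]. For instance
  ∂[v_2,v_3,v_6] = [v_3,v_6] − [v_2,v_6] + [v_2,v_3],
  ∂[v_2,v_3,v_4] = [v_3,v_4] − [v_2,v_4] + [v_2,v_3].
The 24×18 boundary matrix has rank 14 and Smith normal form diag(1,1,1,1,1,1,1,1,1,1,1,1,1,1).

Boundary ∂_3: C_3 → C_2 sends each 3-simplex σ to the alternating sum Σ_i (−1)^i (σ with its i-th vertex removed). For instance
  ∂[v_2,v_4,v_6,v_8] = [v_4,v_6,v_8] − [v_2,v_6,v_8] + [v_2,v_4,v_8] − [v_2,v_4,v_6],
  ∂[v_0,v_2,v_4,v_8] = [v_2,v_4,v_8] − [v_0,v_4,v_8] + [v_0,v_2,v_8] − [v_0,v_2,v_4].
The 18×4 boundary matrix has rank 4 and Smith normal form diag(1,1,1,1).

Reading off H_k = ker ∂_k / im ∂_{k+1}:

  H_0: rank C_0 − rank ∂_1 = 10 − 9 = 1, and the invariant factors of ∂_1 are all 1, so H_0 = Z.
  H_1: rank ker ∂_1 − rank ∂_2 = (24 − 9) − 14 = 1, and the invariant factors of ∂_2 are all 1, so H_1 = Z.
  H_2: rank ker ∂_2 − rank ∂_3 = (18 − 14) − 4 = 0, and the invariant factors of ∂_3 are all 1, so H_2 = 0.
  H_3: rank ker ∂_3 − rank ∂_4 = (4 − 4) − 0 = 0, and there is no ∂_4, so H_3 = 0.

H_0 ≅ Z,  H_1 ≅ Z,  H_2 = 0,  H_3 = 0.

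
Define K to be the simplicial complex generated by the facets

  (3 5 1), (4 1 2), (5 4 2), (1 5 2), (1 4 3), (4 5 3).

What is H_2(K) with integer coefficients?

Order the vertices as 1 < 2 < 3 < 4 < 5. Listing each simplex with vertices in this order, K has dimension 2 with simplices:

  0-simplices (5): [1], [2], [3], [4], [5]
  1-simplices (9): [1,2], [1,3], [1,4], [1,5], [2,4], [2,5], [3,4], [3,5], [4,5]
  2-simplices (6): [1,2,4], [1,2,5], [1,3,4], [1,3,5], [2,4,5], [3,4,5]

Hence C_0 ≅ Z^5, C_1 ≅ Z^9, C_2 ≅ Z^6.

Boundary ∂_1: C_1 → C_0 maps an edge to its endpoints' difference, ∂[p,q] = q − p.
The 5×9 boundary matrix has rank 4 and Smith normal form diag(1,1,1,1).

The boundary map ∂_2: C_2 → C_1 maps a triangle to the signed sum of its edges. For instance
  ∂[1,3,5] = [3,5] − [1,5] + [1,3],
  ∂[1,3,4] = [3,4] − [1,4] + [1,3].
This gives a 9×6 integer matrix of rank 5; reducing to Smith normal form yields diagonal entries (1,1,1,1,1).

Now H_k = ker ∂_k / im ∂_{k+1}, so:

  H_2: rank ker ∂_2 − rank ∂_3 = (6 − 5) − 0 = 1, and there is no ∂_3, so H_2 = Z.

(K is a triangulation of the 2-sphere S^2.)

H_2 ≅ Z.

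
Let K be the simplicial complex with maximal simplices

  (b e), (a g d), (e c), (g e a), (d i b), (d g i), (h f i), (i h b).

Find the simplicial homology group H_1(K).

Order the vertices as a < b < c < d < e < f < g < h < i. Listing each simplex with vertices in this order, K has dimension 2 with simplices:

  0-simplices (9): a, b, c, d, e, f, g, h, i
  1-simplices (15): ad, ae, ag, bd, be, bh, bi, ce, dg, di, eg, fh, fi, gi, hi
  2-simplices (6): adg, aeg, bdi, bhi, dgi, fhi

so the chain groups are C_0 ≅ Z^9, C_1 ≅ Z^15, C_2 ≅ Z^6.

The boundary map ∂_1: C_1 → C_0 sends each edge [p,q] (with p < q) to q − p. For instance
  ∂fi = i − f.
As a 9×15 matrix over Z this has rank 8, with invariant factors (1,1,1,1,1,1,1,1).

The boundary map ∂_2: C_2 → C_1 acts by ∂[p,q,r] = [q,r] − [p,r] + [p,q]. For instance
  ∂dgi = gi − di + dg,
  ∂bhi = hi − bi + bh.
The resulting 15×6 matrix has rank 6, and its Smith normal form has invariant factors (1,1,1,1,1,1).

Reading off H_k = ker ∂_k / im ∂_{k+1}:

  H_1: rank ker ∂_1 − rank ∂_2 = (15 − 8) − 6 = 1, and the invariant factors of ∂_2 are all 1, so H_1 ≅ Z.

H_1 ≅ Z.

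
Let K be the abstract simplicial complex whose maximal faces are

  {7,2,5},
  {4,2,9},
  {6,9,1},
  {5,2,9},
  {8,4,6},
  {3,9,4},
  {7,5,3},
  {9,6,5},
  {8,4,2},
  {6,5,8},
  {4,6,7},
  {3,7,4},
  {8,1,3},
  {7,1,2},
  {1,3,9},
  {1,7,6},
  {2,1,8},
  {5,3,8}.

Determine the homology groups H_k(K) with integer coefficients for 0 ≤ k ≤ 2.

Take the total order 1 < 2 < 3 < 4 < 5 < 6 < 7 < 8 < 9 on the vertex set. Then K (dimension 2) consists of the simplices:

  0-simplices (9): [1], [2], [3], [4], [5], [6], [7], [8], [9]
  1-simplices (27): (27 of them)
  2-simplices (18): [1,2,7], [1,2,8], [1,3,8], [1,3,9], [1,6,7], [1,6,9], [2,4,8], [2,4,9], [2,5,7], [2,5,9], [3,4,7], [3,4,9], [3,5,7], [3,5,8], [4,6,7], [4,6,8], [5,6,8], [5,6,9]

so the chain groups are C_0 ≅ Z^9, C_1 ≅ Z^27, C_2 ≅ Z^18.

The boundary map ∂_1: C_1 → C_0 sends each edge [p,q] (with p < q) to q − p. For instance
  ∂[1,8] = [8] − [1].
This gives a 9×27 integer matrix of rank 8; reducing to Smith normal form yields diagonal entries (1,1,1,1,1,1,1,1).

∂_2: C_2 → C_1 acts by ∂[p,q,r] = [q,r] − [p,r] + [p,q]. For instance
  ∂[2,5,9] = [5,9] − [2,9] + [2,5],
  ∂[4,6,7] = [6,7] − [4,7] + [4,6].
The resulting 27×18 matrix has rank 17, and its Smith normal form has invariant factors (1,1,1,1,1,1,1,1,1,1,1,1,1,1,1,1,1).

From H_k ≅ ker(∂_k) / im(∂_{k+1}) we obtain:

  H_0: rank C_0 − rank ∂_1 = 9 − 8 = 1, and the invariant factors of ∂_1 are all 1, so H_0 = Z.
  H_1: rank ker ∂_1 − rank ∂_2 = (27 − 8) − 17 = 2, and the invariant factors of ∂_2 are all 1, so H_1 = Z^2.
  H_2: rank ker ∂_2 − rank ∂_3 = (18 − 17) − 0 = 1, and there is no ∂_3, so H_2 = Z.

As a check, the Euler characteristic is 9 − 27 + 18 = 0, which agrees with 1 − 2 + 1 = 0.

H_0 = Z,  H_1 = Z^2,  H_2 = Z.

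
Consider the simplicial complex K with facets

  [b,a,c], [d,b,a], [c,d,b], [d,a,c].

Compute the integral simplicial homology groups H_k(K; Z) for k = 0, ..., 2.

Take the total order a < b < c < d on the vertex set. Then K (dimension 2) consists of the simplices:

  0-simplices (4): a, b, c, d
  1-simplices (6): ab, ac, ad, bc, bd, cd
  2-simplices (4): abc, abd, acd, bcd

so the chain groups are C_0 ≅ Z^4, C_1 ≅ Z^6, C_2 ≅ Z^4.

Boundary ∂_1: C_1 → C_0 is given by ∂[p,q] = [q] − [p]. For instance
  ∂bd = d − b.
As a 4×6 matrix over Z this has rank 3, with invariant factors (1,1,1).

Boundary ∂_2: C_2 → C_1 acts by ∂[p,q,r] = [q,r] − [p,r] + [p,q]. For instance
  ∂abd = bd − ad + ab,
  ∂bcd = cd − bd + bc.
The 6×4 boundary matrix has rank 3 and Smith normal form diag(1,1,1).

Computing H_k = (kernel of ∂_k) / (image of ∂_{k+1}):

  H_0: rank C_0 − rank ∂_1 = 4 − 3 = 1, and the invariant factors of ∂_1 are all 1, so H_0 ≅ Z.
  H_1: rank ker ∂_1 − rank ∂_2 = (6 − 3) − 3 = 0, and the invariant factors of ∂_2 are all 1, so H_1 ≅ 0.
  H_2: rank ker ∂_2 − rank ∂_3 = (4 − 3) − 0 = 1, and there is no ∂_3, so H_2 ≅ Z.

As a check, the Euler characteristic is 4 − 6 + 4 = 2, which agrees with 1 − 0 + 1 = 2.

H_0 = Z,  H_1 = 0,  H_2 = Z.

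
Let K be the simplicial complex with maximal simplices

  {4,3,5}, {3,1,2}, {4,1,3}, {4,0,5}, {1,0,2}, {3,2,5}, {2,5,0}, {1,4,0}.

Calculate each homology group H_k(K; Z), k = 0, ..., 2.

Fix the vertex order 0 < 1 < 2 < 3 < 4 < 5 and write every simplex with vertices in increasing order. Then dim K = 2 and the simplices of K are:

  0-simplices (6): [0], [1], [2], [3], [4], [5]
  1-simplices (12): [0,1], [0,2], [0,4], [0,5], [1,2], [1,3], [1,4], [2,3], [2,5], [3,4], [3,5], [4,5]
  2-simplices (8): [0,1,2], [0,1,4], [0,2,5], [0,4,5], [1,2,3], [1,3,4], [2,3,5], [3,4,5]

so the chain groups are C_0 ≅ Z^6, C_1 ≅ Z^12, C_2 ≅ Z^8.

Boundary ∂_1: C_1 → C_0 sends each edge [p,q] (with p < q) to q − p. For instance
  ∂[0,4] = [4] − [0].
As a 6×12 matrix over Z this has rank 5, with invariant factors (1,1,1,1,1).

The boundary map ∂_2: C_2 → C_1 maps a triangle to the signed sum of its edges. For instance
  ∂[2,3,5] = [3,5] − [2,5] + [2,3],
  ∂[3,4,5] = [4,5] − [3,5] + [3,4].
The resulting 12×8 matrix has rank 7, and its Smith normal form has invariant factors (1,1,1,1,1,1,1).

Computing H_k = (kernel of ∂_k) / (image of ∂_{k+1}):

  H_0: rank C_0 − rank ∂_1 = 6 − 5 = 1, and the invariant factors of ∂_1 are all 1, so H_0 = Z.
  H_1: rank ker ∂_1 − rank ∂_2 = (12 − 5) − 7 = 0, and the invariant factors of ∂_2 are all 1, so H_1 = 0.
  H_2: rank ker ∂_2 − rank ∂_3 = (8 − 7) − 0 = 1, and there is no ∂_3, so H_2 = Z.

As a check, the Euler characteristic is 6 − 12 + 8 = 2, which agrees with 1 − 0 + 1 = 2.

H_0 ≅ Z,  H_1 = 0,  H_2 ≅ Z.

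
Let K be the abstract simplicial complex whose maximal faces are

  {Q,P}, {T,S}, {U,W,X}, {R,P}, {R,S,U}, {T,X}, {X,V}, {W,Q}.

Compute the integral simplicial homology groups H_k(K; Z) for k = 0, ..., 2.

H_0 ≅ Z,  H_1 ≅ Z^2,  H_2 = 0.

Fix the vertex order P < Q < R < S < T < U < V < W < X and write every simplex with vertices in increasing order. Then dim K = 2 and the simplices of K are:

  0-simplices (9): P, Q, R, S, T, U, V, W, X
  1-simplices (12): PQ, PR, QW, RS, RU, ST, SU, TX, UW, UX, VX, WX
  2-simplices (2): RSU, UWX

giving chain groups C_0 ≅ Z^9, C_1 ≅ Z^12, C_2 ≅ Z^2.

∂_1: C_1 → C_0 sends each edge [p,q] (with p < q) to q − p.
As a 9×12 matrix over Z this has rank 8, with invariant factors (1,1,1,1,1,1,1,1).

Boundary ∂_2: C_2 → C_1 maps a triangle to the signed sum of its edges. For instance
  ∂UWX = WX − UX + UW,
  ∂RSU = SU − RU + RS.
This gives a 12×2 integer matrix of rank 2; reducing to Smith normal form yields diagonal entries (1,1).

Now H_k = ker ∂_k / im ∂_{k+1}, so:

  H_0: rank C_0 − rank ∂_1 = 9 − 8 = 1, and the invariant factors of ∂_1 are all 1, so H_0 = Z.
  H_1: rank ker ∂_1 − rank ∂_2 = (12 − 8) − 2 = 2, and the invariant factors of ∂_2 are all 1, so H_1 = Z^2.
  H_2: rank ker ∂_2 − rank ∂_3 = (2 − 2) − 0 = 0, and there is no ∂_3, so H_2 = 0.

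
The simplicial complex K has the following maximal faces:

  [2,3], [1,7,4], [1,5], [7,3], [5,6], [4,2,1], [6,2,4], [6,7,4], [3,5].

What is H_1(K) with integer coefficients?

H_1 = Z^3.

Fix the vertex order 1 < 2 < 3 < 4 < 5 < 6 < 7 and write every simplex with vertices in increasing order. Then dim K = 2 and the simplices of K are:

  0-simplices (7): [1], [2], [3], [4], [5], [6], [7]
  1-simplices (13): [1,2], [1,4], [1,5], [1,7], [2,3], [2,4], [2,6], [3,5], [3,7], [4,6], [4,7], [5,6], [6,7]
  2-simplices (4): [1,2,4], [1,4,7], [2,4,6], [4,6,7]

giving chain groups C_0 ≅ Z^7, C_1 ≅ Z^13, C_2 ≅ Z^4.

∂_1: C_1 → C_0 sends each edge [p,q] (with p < q) to q − p.
As a 7×13 matrix over Z this has rank 6, with invariant factors (1,1,1,1,1,1).

∂_2: C_2 → C_1 sends each 2-simplex [p,q,r] to [q,r] − [p,r] + [p,q]. For instance
  ∂[1,2,4] = [2,4] − [1,4] + [1,2],
  ∂[1,4,7] = [4,7] − [1,7] + [1,4].
The resulting 13×4 matrix has rank 4, and its Smith normal form has invariant factors (1,1,1,1).

Reading off H_k = ker ∂_k / im ∂_{k+1}:

  H_1: rank ker ∂_1 − rank ∂_2 = (13 − 6) − 4 = 3, and the invariant factors of ∂_2 are all 1, so H_1 = Z^3.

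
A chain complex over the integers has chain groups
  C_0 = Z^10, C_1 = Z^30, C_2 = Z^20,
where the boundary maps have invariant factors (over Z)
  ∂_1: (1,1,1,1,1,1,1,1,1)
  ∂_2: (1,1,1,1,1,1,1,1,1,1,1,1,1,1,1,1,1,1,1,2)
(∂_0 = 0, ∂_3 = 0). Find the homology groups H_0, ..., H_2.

H_0: b_0 = 10 − 0 − 9 = 1; torsion from ∂_1 factors > 1: none. So H_0 = Z.
H_1: b_1 = 30 − 9 − 20 = 1; torsion from ∂_2 factors > 1: [2]. So H_1 = Z ⊕ Z/2.
H_2: b_2 = 20 − 20 − 0 = 0; torsion from ∂_3 factors > 1: none. So H_2 = 0.

H_0 = Z,  H_1 = Z ⊕ Z/2,  H_2 = 0.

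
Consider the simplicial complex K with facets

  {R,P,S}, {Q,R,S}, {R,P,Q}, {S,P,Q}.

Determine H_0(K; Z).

H_0 = Z.

We work with the vertex ordering P < Q < R < S. The simplices of K, each written with vertices in increasing order, are:

  0-simplices (4): P, Q, R, S
  1-simplices (6): PQ, PR, PS, QR, QS, RS
  2-simplices (4): PQR, PQS, PRS, QRS

so the chain groups are C_0 ≅ Z^4, C_1 ≅ Z^6, C_2 ≅ Z^4.

∂_1: C_1 → C_0 is given by ∂[p,q] = [q] − [p]. For instance
  ∂PQ = Q − P.
The resulting 4×6 matrix has rank 3, and its Smith normal form has invariant factors (1,1,1).

∂_2: C_2 → C_1 sends each 2-simplex [p,q,r] to [q,r] − [p,r] + [p,q]. For instance
  ∂QRS = RS − QS + QR,
  ∂PQS = QS − PS + PQ.
The 6×4 boundary matrix has rank 3 and Smith normal form diag(1,1,1).

Computing H_k = (kernel of ∂_k) / (image of ∂_{k+1}):

  H_0: rank C_0 − rank ∂_1 = 4 − 3 = 1, and the invariant factors of ∂_1 are all 1, so H_0 = Z.

(K is a triangulation of the 2-sphere S^2.)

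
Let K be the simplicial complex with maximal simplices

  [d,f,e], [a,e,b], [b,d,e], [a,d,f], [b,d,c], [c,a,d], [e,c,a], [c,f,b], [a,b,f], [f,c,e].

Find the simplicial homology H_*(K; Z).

H_0 ≅ Z,  H_1 ≅ Z/2,  H_2 = 0.

Fix the vertex order a < b < c < d < e < f and write every simplex with vertices in increasing order. Then dim K = 2 and the simplices of K are:

  0-simplices (6): a, b, c, d, e, f
  1-simplices (15): ab, ac, ad, ae, af, bc, bd, be, bf, cd, ce, cf, de, df, ef
  2-simplices (10): abe, abf, acd, ace, adf, bcd, bcf, bde, cef, def

so the chain groups are C_0 ≅ Z^6, C_1 ≅ Z^15, C_2 ≅ Z^10.

Boundary ∂_1: C_1 → C_0 sends each edge [p,q] (with p < q) to q − p. For instance
  ∂bc = c − b.
This gives a 6×15 integer matrix of rank 5; reducing to Smith normal form yields diagonal entries (1,1,1,1,1).

The boundary map ∂_2: C_2 → C_1 maps a triangle to the signed sum of its edges. For instance
  ∂abe = be − ae + ab,
  ∂acd = cd − ad + ac.
This gives a 15×10 integer matrix of rank 10; reducing to Smith normal form yields diagonal entries (1,1,1,1,1,1,1,1,1,2).

Reading off H_k = ker ∂_k / im ∂_{k+1}:

  H_0: rank C_0 − rank ∂_1 = 6 − 5 = 1, and the invariant factors of ∂_1 are all 1, so H_0 = Z.
  H_1: rank ker ∂_1 − rank ∂_2 = (15 − 5) − 10 = 0, and ∂_2 has invariant factor 2 > 1, so H_1 = Z/2.
  H_2: rank ker ∂_2 − rank ∂_3 = (10 − 10) − 0 = 0, and there is no ∂_3, so H_2 = 0.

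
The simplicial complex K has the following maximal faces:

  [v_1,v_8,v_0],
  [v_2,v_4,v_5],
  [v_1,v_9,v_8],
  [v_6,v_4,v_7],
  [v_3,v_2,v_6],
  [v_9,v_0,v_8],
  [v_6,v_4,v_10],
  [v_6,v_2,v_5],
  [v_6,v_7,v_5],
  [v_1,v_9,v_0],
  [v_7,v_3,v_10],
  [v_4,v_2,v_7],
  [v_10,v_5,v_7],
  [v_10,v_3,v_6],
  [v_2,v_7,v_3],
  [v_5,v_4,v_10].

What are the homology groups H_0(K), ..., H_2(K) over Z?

Take the total order v_0 < v_1 < v_2 < v_3 < v_4 < v_5 < v_6 < v_7 < v_8 < v_9 < v_10 on the vertex set. Then K (dimension 2) consists of the simplices:

  0-simplices (11): [v_0], [v_1], [v_2], [v_3], [v_4], [v_5], [v_6], [v_7], [v_8], [v_9], [v_10]
  1-simplices (24): (24 of them)
  2-simplices (16): (16 of them)

so the chain groups are C_0 ≅ Z^11, C_1 ≅ Z^24, C_2 ≅ Z^16.

The boundary map ∂_1: C_1 → C_0 sends each edge [p,q] (with p < q) to q − p. For instance
  ∂[v_4,v_10] = [v_10] − [v_4].
The 11×24 boundary matrix has rank 9 and Smith normal form diag(1,1,1,1,1,1,1,1,1).

The boundary map ∂_2: C_2 → C_1 sends each 2-simplex [p,q,r] to [q,r] − [p,r] + [p,q]. For instance
  ∂[v_4,v_5,v_10] = [v_5,v_10] − [v_4,v_10] + [v_4,v_5],
  ∂[v_1,v_8,v_9] = [v_8,v_9] − [v_1,v_9] + [v_1,v_8].
This gives a 24×16 integer matrix of rank 15; reducing to Smith normal form yields diagonal entries (1,1,1,1,1,1,1,1,1,1,1,1,1,1,2).

From H_k ≅ ker(∂_k) / im(∂_{k+1}) we obtain:

  H_0: rank C_0 − rank ∂_1 = 11 − 9 = 2, and the invariant factors of ∂_1 are all 1, so H_0 ≅ Z^2.
  H_1: rank ker ∂_1 − rank ∂_2 = (24 − 9) − 15 = 0, and ∂_2 has invariant factor 2 > 1, so H_1 ≅ Z/2Z.
  H_2: rank ker ∂_2 − rank ∂_3 = (16 − 15) − 0 = 1, and there is no ∂_3, so H_2 ≅ Z.

As a check, the Euler characteristic is 11 − 24 + 16 = 3, which agrees with 2 − 0 + 1 = 3.

H_0 ≅ Z^2,  H_1 ≅ Z/2Z,  H_2 ≅ Z.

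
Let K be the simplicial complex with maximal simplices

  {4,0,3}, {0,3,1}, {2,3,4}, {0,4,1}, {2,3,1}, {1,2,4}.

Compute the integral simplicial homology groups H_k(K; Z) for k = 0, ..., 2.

Order the vertices as 0 < 1 < 2 < 3 < 4. Listing each simplex with vertices in this order, K has dimension 2 with simplices:

  0-simplices (5): [0], [1], [2], [3], [4]
  1-simplices (9): [0,1], [0,3], [0,4], [1,2], [1,3], [1,4], [2,3], [2,4], [3,4]
  2-simplices (6): [0,1,3], [0,1,4], [0,3,4], [1,2,3], [1,2,4], [2,3,4]

so the chain groups are C_0 ≅ Z^5, C_1 ≅ Z^9, C_2 ≅ Z^6.

The boundary map ∂_1: C_1 → C_0 is given by ∂[p,q] = [q] − [p]. For instance
  ∂[1,3] = [3] − [1].
As a 5×9 matrix over Z this has rank 4, with invariant factors (1,1,1,1).

∂_2: C_2 → C_1 maps a triangle to the signed sum of its edges. For instance
  ∂[1,2,4] = [2,4] − [1,4] + [1,2],
  ∂[0,3,4] = [3,4] − [0,4] + [0,3].
The 9×6 boundary matrix has rank 5 and Smith normal form diag(1,1,1,1,1).

Reading off H_k = ker ∂_k / im ∂_{k+1}:

  H_0: rank C_0 − rank ∂_1 = 5 − 4 = 1, and the invariant factors of ∂_1 are all 1, so H_0 = Z.
  H_1: rank ker ∂_1 − rank ∂_2 = (9 − 4) − 5 = 0, and the invariant factors of ∂_2 are all 1, so H_1 = 0.
  H_2: rank ker ∂_2 − rank ∂_3 = (6 − 5) − 0 = 1, and there is no ∂_3, so H_2 = Z.

As a check, the Euler characteristic is 5 − 9 + 6 = 2, which agrees with 1 − 0 + 1 = 2.

H_0 ≅ Z,  H_1 = 0,  H_2 ≅ Z.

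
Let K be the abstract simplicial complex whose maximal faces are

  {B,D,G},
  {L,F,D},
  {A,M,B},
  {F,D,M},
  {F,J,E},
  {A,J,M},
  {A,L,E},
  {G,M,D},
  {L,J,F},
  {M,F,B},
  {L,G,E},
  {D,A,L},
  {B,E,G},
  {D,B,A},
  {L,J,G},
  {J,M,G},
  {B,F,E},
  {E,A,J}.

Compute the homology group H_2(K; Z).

K has 9 vertices, 27 edges, 18 triangles.
rank ∂_2 = 18, rank ∂_3 = 0 ⇒ b_2 = 18 − 18 − 0 = 0. So H_2 ≅ 0.

H_2 ≅ 0.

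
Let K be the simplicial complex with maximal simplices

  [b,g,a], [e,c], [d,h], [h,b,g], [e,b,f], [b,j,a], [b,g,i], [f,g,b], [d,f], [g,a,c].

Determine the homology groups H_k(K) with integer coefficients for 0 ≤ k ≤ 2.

We work with the vertex ordering a < b < c < d < e < f < g < h < i < j. The simplices of K, each written with vertices in increasing order, are:

  0-simplices (10): a, b, c, d, e, f, g, h, i, j
  1-simplices (18): ab, ac, ag, aj, be, bf, bg, bh, bi, bj, ce, cg, df, dh, ef, fg, gh, gi
  2-simplices (7): abg, abj, acg, bef, bfg, bgh, bgi

Hence C_0 ≅ Z^10, C_1 ≅ Z^18, C_2 ≅ Z^7.

∂_1: C_1 → C_0 sends each edge [p,q] (with p < q) to q − p. For instance
  ∂bf = f − b.
As a 10×18 matrix over Z this has rank 9, with invariant factors (1,1,1,1,1,1,1,1,1).

∂_2: C_2 → C_1 maps a triangle to the signed sum of its edges. For instance
  ∂bfg = fg − bg + bf,
  ∂bgi = gi − bi + bg.
The 18×7 boundary matrix has rank 7 and Smith normal form diag(1,1,1,1,1,1,1).

Now H_k = ker ∂_k / im ∂_{k+1}, so:

  H_0: rank C_0 − rank ∂_1 = 10 − 9 = 1, and the invariant factors of ∂_1 are all 1, so H_0 = Z.
  H_1: rank ker ∂_1 − rank ∂_2 = (18 − 9) − 7 = 2, and the invariant factors of ∂_2 are all 1, so H_1 = Z^2.
  H_2: rank ker ∂_2 − rank ∂_3 = (7 − 7) − 0 = 0, and there is no ∂_3, so H_2 = 0.

H_0 = Z,  H_1 = Z^2,  H_2 = 0.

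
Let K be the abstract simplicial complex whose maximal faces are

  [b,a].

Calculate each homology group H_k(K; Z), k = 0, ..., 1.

H_0 = Z,  H_1 = 0.

We work with the vertex ordering a < b. The simplices of K, each written with vertices in increasing order, are:

  0-simplices (2): a, b
  1-simplices (1): ab

giving chain groups C_0 ≅ Z^2, C_1 ≅ Z^1.

Boundary ∂_1: C_1 → C_0 maps an edge to its endpoints' difference, ∂[p,q] = q − p.
As a 2×1 matrix over Z this has rank 1, with invariant factors (1).

Reading off H_k = ker ∂_k / im ∂_{k+1}:

  H_0: rank C_0 − rank ∂_1 = 2 − 1 = 1, and the invariant factors of ∂_1 are all 1, so H_0 = Z.
  H_1: rank ker ∂_1 − rank ∂_2 = (1 − 1) − 0 = 0, and there is no ∂_2, so H_1 = 0.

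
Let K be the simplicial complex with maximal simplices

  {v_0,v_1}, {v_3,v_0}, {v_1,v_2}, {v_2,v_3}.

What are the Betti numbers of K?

b_0 = 1, b_1 = 1.

K has 4 vertices, 4 edges.
rank ∂_0 = 0, rank ∂_1 = 3 ⇒ b_0 = 4 − 0 − 3 = 1; all invariant factors of ∂_1 are 1 so no torsion. So H_0 = Z.
rank ∂_1 = 3, rank ∂_2 = 0 ⇒ b_1 = 4 − 3 − 0 = 1. So H_1 = Z.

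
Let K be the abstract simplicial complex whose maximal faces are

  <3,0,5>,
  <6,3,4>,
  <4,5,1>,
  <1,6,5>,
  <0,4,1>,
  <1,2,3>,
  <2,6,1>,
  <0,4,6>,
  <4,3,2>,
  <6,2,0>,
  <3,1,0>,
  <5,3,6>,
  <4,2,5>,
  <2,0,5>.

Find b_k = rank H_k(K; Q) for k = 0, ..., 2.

Fix the vertex order 0 < 1 < 2 < 3 < 4 < 5 < 6 and write every simplex with vertices in increasing order. Then dim K = 2 and the simplices of K are:

  0-simplices (7): [0], [1], [2], [3], [4], [5], [6]
  1-simplices (21): [0,1], [0,2], [0,3], [0,4], [0,5], [0,6], [1,2], [1,3], [1,4], [1,5], [1,6], [2,3], [2,4], [2,5], [2,6], [3,4], [3,5], [3,6], [4,5], [4,6], [5,6]
  2-simplices (14): [0,1,3], [0,1,4], [0,2,5], [0,2,6], [0,3,5], [0,4,6], [1,2,3], [1,2,6], [1,4,5], [1,5,6], [2,3,4], [2,4,5], [3,4,6], [3,5,6]

giving chain groups C_0 ≅ Z^7, C_1 ≅ Z^21, C_2 ≅ Z^14.

Boundary ∂_1: C_1 → C_0 is given by ∂[p,q] = [q] − [p].
The 7×21 boundary matrix has rank 6 and Smith normal form diag(1,1,1,1,1,1).

Boundary ∂_2: C_2 → C_1 maps a triangle to the signed sum of its edges. For instance
  ∂[1,2,6] = [2,6] − [1,6] + [1,2],
  ∂[0,3,5] = [3,5] − [0,5] + [0,3].
As a 21×14 matrix over Z this has rank 13, with invariant factors (1,1,1,1,1,1,1,1,1,1,1,1,1).

Now H_k = ker ∂_k / im ∂_{k+1}, so:

  H_0: rank C_0 − rank ∂_1 = 7 − 6 = 1, and the invariant factors of ∂_1 are all 1, so H_0 = Z.
  H_1: rank ker ∂_1 − rank ∂_2 = (21 − 6) − 13 = 2, and the invariant factors of ∂_2 are all 1, so H_1 = Z^2.
  H_2: rank ker ∂_2 − rank ∂_3 = (14 − 13) − 0 = 1, and there is no ∂_3, so H_2 = Z.

(K is a triangulation of the torus T^2.)

Hence the Betti numbers are b_0 = 1, b_1 = 2, b_2 = 1.

b_0 = 1, b_1 = 2, b_2 = 1.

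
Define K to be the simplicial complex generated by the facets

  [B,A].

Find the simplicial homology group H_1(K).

H_1 ≅ 0.

Order the vertices as A < B. Listing each simplex with vertices in this order, K has dimension 1 with simplices:

  0-simplices (2): A, B
  1-simplices (1): AB

Hence C_0 ≅ Z^2, C_1 ≅ Z^1.

∂_1: C_1 → C_0 is given by ∂[p,q] = [q] − [p].
As a 2×1 matrix over Z this has rank 1, with invariant factors (1).

Computing H_k = (kernel of ∂_k) / (image of ∂_{k+1}):

  H_1: rank ker ∂_1 − rank ∂_2 = (1 − 1) − 0 = 0, and there is no ∂_2, so H_1 ≅ 0.

(K is a triangulation of the 1-simplex.)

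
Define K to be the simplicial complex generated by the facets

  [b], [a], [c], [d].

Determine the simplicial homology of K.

We work with the vertex ordering a < b < c < d. The simplices of K, each written with vertices in increasing order, are:

  0-simplices (4): a, b, c, d

giving chain groups C_0 ≅ Z^4.

Reading off H_k = ker ∂_k / im ∂_{k+1}:

  H_0: rank C_0 − rank ∂_1 = 4 − 0 = 4, and there is no ∂_1, so H_0 = Z^4.

H_0 ≅ Z^4.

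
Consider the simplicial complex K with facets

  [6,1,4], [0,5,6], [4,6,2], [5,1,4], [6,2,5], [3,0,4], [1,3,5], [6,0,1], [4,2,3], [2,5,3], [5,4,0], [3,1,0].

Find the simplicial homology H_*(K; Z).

We work with the vertex ordering 0 < 1 < 2 < 3 < 4 < 5 < 6. The simplices of K, each written with vertices in increasing order, are:

  0-simplices (7): [0], [1], [2], [3], [4], [5], [6]
  1-simplices (18): [0,1], [0,3], [0,4], [0,5], [0,6], [1,3], [1,4], [1,5], [1,6], [2,3], [2,4], [2,5], [2,6], [3,4], [3,5], [4,5], [4,6], [5,6]
  2-simplices (12): [0,1,3], [0,1,6], [0,3,4], [0,4,5], [0,5,6], [1,3,5], [1,4,5], [1,4,6], [2,3,4], [2,3,5], [2,4,6], [2,5,6]

Hence C_0 ≅ Z^7, C_1 ≅ Z^18, C_2 ≅ Z^12.

The boundary map ∂_1: C_1 → C_0 sends each edge [p,q] (with p < q) to q − p. For instance
  ∂[0,5] = [5] − [0].
This gives a 7×18 integer matrix of rank 6; reducing to Smith normal form yields diagonal entries (1,1,1,1,1,1).

The boundary map ∂_2: C_2 → C_1 acts by ∂[p,q,r] = [q,r] − [p,r] + [p,q]. For instance
  ∂[0,4,5] = [4,5] − [0,5] + [0,4],
  ∂[2,5,6] = [5,6] − [2,6] + [2,5].
The 18×12 boundary matrix has rank 12 and Smith normal form diag(1,1,1,1,1,1,1,1,1,1,1,2).

Computing H_k = (kernel of ∂_k) / (image of ∂_{k+1}):

  H_0: rank C_0 − rank ∂_1 = 7 − 6 = 1, and the invariant factors of ∂_1 are all 1, so H_0 = Z.
  H_1: rank ker ∂_1 − rank ∂_2 = (18 − 6) − 12 = 0, and ∂_2 has invariant factor 2 > 1, so H_1 = Z_2.
  H_2: rank ker ∂_2 − rank ∂_3 = (12 − 12) − 0 = 0, and there is no ∂_3, so H_2 = 0.

(K is a triangulation of the real projective plane RP^2.)

H_0 ≅ Z,  H_1 ≅ Z_2,  H_2 = 0.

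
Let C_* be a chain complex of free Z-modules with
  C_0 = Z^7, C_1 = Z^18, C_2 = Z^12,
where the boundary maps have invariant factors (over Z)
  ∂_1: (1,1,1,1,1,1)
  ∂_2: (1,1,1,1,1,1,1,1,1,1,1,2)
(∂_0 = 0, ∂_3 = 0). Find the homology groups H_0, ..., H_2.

H_0: b_0 = 7 − 0 − 6 = 1; torsion from ∂_1 factors > 1: none. So H_0 ≅ Z.
H_1: b_1 = 18 − 6 − 12 = 0; torsion from ∂_2 factors > 1: [2]. So H_1 ≅ Z/2.
H_2: b_2 = 12 − 12 − 0 = 0; torsion from ∂_3 factors > 1: none. So H_2 ≅ 0.

H_0 ≅ Z,  H_1 ≅ Z/2,  H_2 = 0.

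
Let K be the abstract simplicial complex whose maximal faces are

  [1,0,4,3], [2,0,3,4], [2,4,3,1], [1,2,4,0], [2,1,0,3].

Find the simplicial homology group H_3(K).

H_3 = Z.

Fix the vertex order 0 < 1 < 2 < 3 < 4 and write every simplex with vertices in increasing order. Then dim K = 3 and the simplices of K are:

  0-simplices (5): [0], [1], [2], [3], [4]
  1-simplices (10): [0,1], [0,2], [0,3], [0,4], [1,2], [1,3], [1,4], [2,3], [2,4], [3,4]
  2-simplices (10): [0,1,2], [0,1,3], [0,1,4], [0,2,3], [0,2,4], [0,3,4], [1,2,3], [1,2,4], [1,3,4], [2,3,4]
  3-simplices (5): [0,1,2,3], [0,1,2,4], [0,1,3,4], [0,2,3,4], [1,2,3,4]

so the chain groups are C_0 ≅ Z^5, C_1 ≅ Z^10, C_2 ≅ Z^10, C_3 ≅ Z^5.

∂_1: C_1 → C_0 maps an edge to its endpoints' difference, ∂[p,q] = q − p. For instance
  ∂[1,3] = [3] − [1].
The 5×10 boundary matrix has rank 4 and Smith normal form diag(1,1,1,1).

Boundary ∂_2: C_2 → C_1 maps a triangle to the signed sum of its edges. For instance
  ∂[2,3,4] = [3,4] − [2,4] + [2,3],
  ∂[1,2,3] = [2,3] − [1,3] + [1,2].
The 10×10 boundary matrix has rank 6 and Smith normal form diag(1,1,1,1,1,1).

The boundary map ∂_3: C_3 → C_2 sends each 3-simplex σ to the alternating sum Σ_i (−1)^i (σ with its i-th vertex removed). For instance
  ∂[0,1,2,3] = [1,2,3] − [0,2,3] + [0,1,3] − [0,1,2],
  ∂[0,2,3,4] = [2,3,4] − [0,3,4] + [0,2,4] − [0,2,3].
As a 10×5 matrix over Z this has rank 4, with invariant factors (1,1,1,1).

Now H_k = ker ∂_k / im ∂_{k+1}, so:

  H_3: rank ker ∂_3 − rank ∂_4 = (5 − 4) − 0 = 1, and there is no ∂_4, so H_3 = Z.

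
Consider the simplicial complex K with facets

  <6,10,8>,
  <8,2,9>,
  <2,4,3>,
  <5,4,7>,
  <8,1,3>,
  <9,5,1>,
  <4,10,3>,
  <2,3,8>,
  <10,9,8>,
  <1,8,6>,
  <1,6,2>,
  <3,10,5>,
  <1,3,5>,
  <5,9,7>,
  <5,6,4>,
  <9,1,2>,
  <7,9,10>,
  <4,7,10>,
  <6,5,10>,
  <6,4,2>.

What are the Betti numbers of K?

Fix the vertex order 1 < 2 < 3 < 4 < 5 < 6 < 7 < 8 < 9 < 10 and write every simplex with vertices in increasing order. Then dim K = 2 and the simplices of K are:

  0-simplices (10): [1], [2], [3], [4], [5], [6], [7], [8], [9], [10]
  1-simplices (30): (30 of them)
  2-simplices (20): (20 of them)

Hence C_0 ≅ Z^10, C_1 ≅ Z^30, C_2 ≅ Z^20.

The boundary map ∂_1: C_1 → C_0 is given by ∂[p,q] = [q] − [p]. For instance
  ∂[2,4] = [4] − [2].
This gives a 10×30 integer matrix of rank 9; reducing to Smith normal form yields diagonal entries (1,1,1,1,1,1,1,1,1).

∂_2: C_2 → C_1 sends each 2-simplex [p,q,r] to [q,r] − [p,r] + [p,q]. For instance
  ∂[1,3,5] = [3,5] − [1,5] + [1,3],
  ∂[7,9,10] = [9,10] − [7,10] + [7,9].
The 30×20 boundary matrix has rank 20 and Smith normal form diag(1,1,1,1,1,1,1,1,1,1,1,1,1,1,1,1,1,1,1,2).

Reading off H_k = ker ∂_k / im ∂_{k+1}:

  H_0: rank C_0 − rank ∂_1 = 10 − 9 = 1, and the invariant factors of ∂_1 are all 1, so H_0 = Z.
  H_1: rank ker ∂_1 − rank ∂_2 = (30 − 9) − 20 = 1, and ∂_2 has invariant factor 2 > 1, so H_1 = Z × Z/2.
  H_2: rank ker ∂_2 − rank ∂_3 = (20 − 20) − 0 = 0, and there is no ∂_3, so H_2 = 0.

(K is a triangulation of the Klein bottle.)

Hence the Betti numbers are b_0 = 1, b_1 = 1, b_2 = 0.

b_0 = 1, b_1 = 1, b_2 = 0.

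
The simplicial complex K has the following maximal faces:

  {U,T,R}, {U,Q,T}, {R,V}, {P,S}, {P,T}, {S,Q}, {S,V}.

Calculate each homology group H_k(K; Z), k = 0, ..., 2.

H_0 ≅ Z,  H_1 ≅ Z^2,  H_2 = 0.

Fix the vertex order P < Q < R < S < T < U < V and write every simplex with vertices in increasing order. Then dim K = 2 and the simplices of K are:

  0-simplices (7): P, Q, R, S, T, U, V
  1-simplices (10): PS, PT, QS, QT, QU, RT, RU, RV, SV, TU
  2-simplices (2): QTU, RTU

so the chain groups are C_0 ≅ Z^7, C_1 ≅ Z^10, C_2 ≅ Z^2.

The boundary map ∂_1: C_1 → C_0 maps an edge to its endpoints' difference, ∂[p,q] = q − p.
This gives a 7×10 integer matrix of rank 6; reducing to Smith normal form yields diagonal entries (1,1,1,1,1,1).

Boundary ∂_2: C_2 → C_1 sends each 2-simplex [p,q,r] to [q,r] − [p,r] + [p,q]. For instance
  ∂QTU = TU − QU + QT,
  ∂RTU = TU − RU + RT.
The 10×2 boundary matrix has rank 2 and Smith normal form diag(1,1).

Computing H_k = (kernel of ∂_k) / (image of ∂_{k+1}):

  H_0: rank C_0 − rank ∂_1 = 7 − 6 = 1, and the invariant factors of ∂_1 are all 1, so H_0 ≅ Z.
  H_1: rank ker ∂_1 − rank ∂_2 = (10 − 6) − 2 = 2, and the invariant factors of ∂_2 are all 1, so H_1 ≅ Z^2.
  H_2: rank ker ∂_2 − rank ∂_3 = (2 − 2) − 0 = 0, and there is no ∂_3, so H_2 ≅ 0.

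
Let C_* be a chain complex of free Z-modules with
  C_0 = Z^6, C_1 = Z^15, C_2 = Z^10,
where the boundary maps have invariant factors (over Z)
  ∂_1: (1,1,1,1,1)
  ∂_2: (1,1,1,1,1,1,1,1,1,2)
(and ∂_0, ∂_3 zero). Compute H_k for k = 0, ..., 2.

H_0 = Z,  H_1 = Z/2,  H_2 = 0.

H_0: b_0 = 6 − 0 − 5 = 1; torsion from ∂_1 factors > 1: none. So H_0 = Z.
H_1: b_1 = 15 − 5 − 10 = 0; torsion from ∂_2 factors > 1: [2]. So H_1 = Z/2.
H_2: b_2 = 10 − 10 − 0 = 0; torsion from ∂_3 factors > 1: none. So H_2 = 0.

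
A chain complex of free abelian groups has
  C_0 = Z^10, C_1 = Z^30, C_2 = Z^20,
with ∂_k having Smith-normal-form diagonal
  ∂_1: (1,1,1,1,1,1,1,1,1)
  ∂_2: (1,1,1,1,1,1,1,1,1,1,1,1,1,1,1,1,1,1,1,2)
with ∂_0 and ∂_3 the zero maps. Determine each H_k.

H_0 = Z,  H_1 = Z ⊕ Z_2,  H_2 = 0.

H_0: b_0 = 10 − 0 − 9 = 1; torsion from ∂_1 factors > 1: none. So H_0 = Z.
H_1: b_1 = 30 − 9 − 20 = 1; torsion from ∂_2 factors > 1: [2]. So H_1 = Z ⊕ Z_2.
H_2: b_2 = 20 − 20 − 0 = 0; torsion from ∂_3 factors > 1: none. So H_2 = 0.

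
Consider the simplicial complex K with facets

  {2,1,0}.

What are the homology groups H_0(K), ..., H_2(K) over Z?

K has 3 vertices, 3 edges, 1 triangle.
rank ∂_0 = 0, rank ∂_1 = 2 ⇒ b_0 = 3 − 0 − 2 = 1; all invariant factors of ∂_1 are 1 so no torsion. So H_0 ≅ Z.
rank ∂_1 = 2, rank ∂_2 = 1 ⇒ b_1 = 3 − 2 − 1 = 0; all invariant factors of ∂_2 are 1 so no torsion. So H_1 ≅ 0.
rank ∂_2 = 1, rank ∂_3 = 0 ⇒ b_2 = 1 − 1 − 0 = 0. So H_2 ≅ 0.

H_0 ≅ Z,  H_1 = 0,  H_2 = 0.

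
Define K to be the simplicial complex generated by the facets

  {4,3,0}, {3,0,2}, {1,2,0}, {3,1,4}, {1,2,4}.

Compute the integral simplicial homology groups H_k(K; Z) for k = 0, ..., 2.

Fix the vertex order 0 < 1 < 2 < 3 < 4 and write every simplex with vertices in increasing order. Then dim K = 2 and the simplices of K are:

  0-simplices (5): [0], [1], [2], [3], [4]
  1-simplices (10): [0,1], [0,2], [0,3], [0,4], [1,2], [1,3], [1,4], [2,3], [2,4], [3,4]
  2-simplices (5): [0,1,2], [0,2,3], [0,3,4], [1,2,4], [1,3,4]

so the chain groups are C_0 ≅ Z^5, C_1 ≅ Z^10, C_2 ≅ Z^5.

∂_1: C_1 → C_0 sends each edge [p,q] (with p < q) to q − p.
As a 5×10 matrix over Z this has rank 4, with invariant factors (1,1,1,1).

The boundary map ∂_2: C_2 → C_1 acts by ∂[p,q,r] = [q,r] − [p,r] + [p,q]. For instance
  ∂[1,3,4] = [3,4] − [1,4] + [1,3],
  ∂[0,3,4] = [3,4] − [0,4] + [0,3].
As a 10×5 matrix over Z this has rank 5, with invariant factors (1,1,1,1,1).

Computing H_k = (kernel of ∂_k) / (image of ∂_{k+1}):

  H_0: rank C_0 − rank ∂_1 = 5 − 4 = 1, and the invariant factors of ∂_1 are all 1, so H_0 = Z.
  H_1: rank ker ∂_1 − rank ∂_2 = (10 − 4) − 5 = 1, and the invariant factors of ∂_2 are all 1, so H_1 = Z.
  H_2: rank ker ∂_2 − rank ∂_3 = (5 − 5) − 0 = 0, and there is no ∂_3, so H_2 = 0.

H_0 ≅ Z,  H_1 ≅ Z,  H_2 = 0.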